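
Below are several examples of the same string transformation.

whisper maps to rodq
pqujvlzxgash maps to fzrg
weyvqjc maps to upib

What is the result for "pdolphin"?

oghm

The pattern: shift every letter 1 place backward in the alphabet (wrapping around), then keep only the last 4 characters.
Working it through for "pdolphin": intermediate "ocnkoghm", final "oghm".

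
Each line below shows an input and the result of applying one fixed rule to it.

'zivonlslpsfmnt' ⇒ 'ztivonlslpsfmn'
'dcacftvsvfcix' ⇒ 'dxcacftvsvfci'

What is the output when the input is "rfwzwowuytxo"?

rofwzwowuytx

The pattern: swap the first and last characters, then move the last character to the front.
Applying that to "rfwzwowuytxo" gives "rofwzwowuytx".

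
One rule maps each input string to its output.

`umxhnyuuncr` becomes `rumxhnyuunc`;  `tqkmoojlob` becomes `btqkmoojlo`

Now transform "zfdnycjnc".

czfdnycjn

In each case the input is transformed by: move the last character to the front.
For "zfdnycjnc" the result is "czfdnycjn".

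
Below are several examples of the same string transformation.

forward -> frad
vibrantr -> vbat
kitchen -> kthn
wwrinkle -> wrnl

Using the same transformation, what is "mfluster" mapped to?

mlse

The transformation: keep every other character starting from the first (positions 1st, 3rd, 5th, ...).
For "mfluster" the result is "mlse".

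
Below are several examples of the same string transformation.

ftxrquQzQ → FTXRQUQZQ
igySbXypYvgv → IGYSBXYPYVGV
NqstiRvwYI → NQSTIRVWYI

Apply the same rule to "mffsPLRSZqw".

MFFSPLRSZQW

Rule — convert every letter to uppercase.
"mffsPLRSZqw" → "MFFSPLRSZQW".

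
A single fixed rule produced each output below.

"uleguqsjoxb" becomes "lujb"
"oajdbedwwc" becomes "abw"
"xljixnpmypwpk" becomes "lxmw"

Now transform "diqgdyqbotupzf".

The pattern: keep one character in every 3, starting at position 2 (positions 2nd, 5th, 8th, ...).
Applying that to "diqgdyqbotupzf" gives "idbuf".

idbuf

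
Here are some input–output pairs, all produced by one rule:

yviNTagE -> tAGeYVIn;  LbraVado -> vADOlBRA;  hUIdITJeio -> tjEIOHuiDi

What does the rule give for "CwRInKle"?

What's happening: swap the front and back halves of the string, then flip the case of every letter.
Starting from "CwRInKle": after the first operation, "nKleCwRI"; after the second, "NkLEcWri".

NkLEcWri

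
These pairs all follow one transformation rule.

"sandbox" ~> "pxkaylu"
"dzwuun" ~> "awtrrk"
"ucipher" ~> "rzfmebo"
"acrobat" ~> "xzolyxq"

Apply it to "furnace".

crokxzb

The rule is to shift every letter 3 places backward in the alphabet (wrapping around).
"furnace" → "crokxzb".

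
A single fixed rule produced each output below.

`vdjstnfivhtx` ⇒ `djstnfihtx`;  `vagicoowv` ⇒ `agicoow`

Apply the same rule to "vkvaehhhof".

kaehhhof

The transformation: remove every "v".
"vkvaehhhof" → "kaehhhof".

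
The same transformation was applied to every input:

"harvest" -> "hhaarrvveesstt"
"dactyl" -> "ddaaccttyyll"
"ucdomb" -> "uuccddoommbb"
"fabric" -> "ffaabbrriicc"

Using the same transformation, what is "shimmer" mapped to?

sshhiimmmmeerr

The rule is to double every character.
Doing the same to "shimmer": "sshhiimmmmeerr".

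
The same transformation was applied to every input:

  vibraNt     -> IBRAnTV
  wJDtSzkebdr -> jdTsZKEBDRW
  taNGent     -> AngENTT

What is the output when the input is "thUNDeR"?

What's happening: flip the case of every letter, then move the first character to the end.
Applying both steps to "thUNDeR": "THundEr", then "HundErT".

HundErT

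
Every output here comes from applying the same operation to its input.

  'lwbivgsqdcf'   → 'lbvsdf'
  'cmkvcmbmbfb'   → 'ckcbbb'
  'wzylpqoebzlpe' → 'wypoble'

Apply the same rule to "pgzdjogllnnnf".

pzjglnf

The transformation: keep every other character starting from the first (positions 1st, 3rd, 5th, ...).
Applying that to "pgzdjogllnnnf" gives "pzjglnf".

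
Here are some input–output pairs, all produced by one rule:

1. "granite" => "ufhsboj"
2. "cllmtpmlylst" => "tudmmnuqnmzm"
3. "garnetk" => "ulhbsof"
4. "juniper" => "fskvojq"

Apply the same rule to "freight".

iugsfjh

What's happening: move the last 2 characters to the front (rotate right by 2), then shift every letter 1 place forward in the alphabet (wrapping around).
Starting from "freight": after the first operation, "htfreig"; after the second, "iugsfjh".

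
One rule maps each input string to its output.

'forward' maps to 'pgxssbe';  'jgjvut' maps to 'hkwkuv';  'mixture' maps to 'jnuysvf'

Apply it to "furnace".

Each output is the input with this applied: shift every letter 1 place forward in the alphabet (wrapping around), then swap each adjacent pair of characters (1↔2, 3↔4, ...).
Starting from "furnace": after the first operation, "gvsobdf"; after the second, "vgosdbf".

vgosdbf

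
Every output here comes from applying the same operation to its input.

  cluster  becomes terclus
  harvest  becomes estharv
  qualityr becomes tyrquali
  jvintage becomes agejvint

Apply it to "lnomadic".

Looking at the pairs, the operation is to move the last 3 characters to the front (rotate right by 3).
Applying that to "lnomadic" gives "diclnoma".

diclnoma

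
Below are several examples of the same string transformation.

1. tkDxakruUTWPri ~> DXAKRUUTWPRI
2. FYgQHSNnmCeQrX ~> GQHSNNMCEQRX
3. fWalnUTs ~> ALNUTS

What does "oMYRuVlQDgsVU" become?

The rule is to delete the first 2 characters, then convert every letter to uppercase.
For "oMYRuVlQDgsVU", step one produces "YRuVlQDgsVU"; step two turns that into "YRUVLQDGSVU".

YRUVLQDGSVU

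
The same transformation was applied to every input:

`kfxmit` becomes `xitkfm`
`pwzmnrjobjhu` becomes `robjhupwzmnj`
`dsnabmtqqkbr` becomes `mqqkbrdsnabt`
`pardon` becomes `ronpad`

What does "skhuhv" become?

hhvsku

The transformation: swap the front and back halves of the string, then swap the first and last characters.
Applying both steps to "skhuhv": "uhvskh", then "hhvsku".
(Check on "pwzmnrjobjhu": → "jobjhupwzmnr" → "robjhupwzmnj" ✓)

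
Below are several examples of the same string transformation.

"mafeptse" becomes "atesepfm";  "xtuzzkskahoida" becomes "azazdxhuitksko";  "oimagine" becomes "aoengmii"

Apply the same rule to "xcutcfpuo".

cxcufuotp

The transformation: sort the characters into alphabetical order, then take characters alternately from the front and the back (1st, last, 2nd, 2nd-last, ...).
Starting from "xcutcfpuo": after the first operation, "ccfoptuux"; after the second, "cxcufuotp".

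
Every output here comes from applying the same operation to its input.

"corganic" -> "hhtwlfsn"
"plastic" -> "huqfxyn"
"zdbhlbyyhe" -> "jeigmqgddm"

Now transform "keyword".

Each output is the input with this applied: shift every letter 5 places forward in the alphabet (wrapping around), then move the last character to the front.
Applying that to "keyword" gives "ipjdbtw".
(Check on "zdbhlbyyhe": → "eigmqgddmj" → "jeigmqgddm" ✓)

ipjdbtw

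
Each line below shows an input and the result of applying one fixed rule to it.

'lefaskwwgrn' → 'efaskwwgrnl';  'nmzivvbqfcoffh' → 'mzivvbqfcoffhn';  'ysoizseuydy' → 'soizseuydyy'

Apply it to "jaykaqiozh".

aykaqiozhj

The rule is to move the first character to the end.
So "jaykaqiozh" becomes "aykaqiozhj".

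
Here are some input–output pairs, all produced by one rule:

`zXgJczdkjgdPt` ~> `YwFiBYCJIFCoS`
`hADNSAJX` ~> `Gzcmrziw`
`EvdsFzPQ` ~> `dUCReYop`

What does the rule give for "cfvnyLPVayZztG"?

BEUMXkouZXyYSf

The transformation: shift every letter 1 place backward in the alphabet (wrapping around), then flip the case of every letter.
On "cfvnyLPVayZztG": the first step gives "beumxKOUzxYysF", and the second then gives "BEUMXkouZXyYSf".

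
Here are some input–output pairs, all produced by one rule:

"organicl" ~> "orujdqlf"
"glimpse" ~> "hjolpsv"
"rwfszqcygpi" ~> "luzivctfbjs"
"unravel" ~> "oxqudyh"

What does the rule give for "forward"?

giruzdu

Looking at the pairs, the operation is to shift every letter 3 places forward in the alphabet (wrapping around), then move the last character to the front.
Working it through for "forward": intermediate "iruzdug", final "giruzdu".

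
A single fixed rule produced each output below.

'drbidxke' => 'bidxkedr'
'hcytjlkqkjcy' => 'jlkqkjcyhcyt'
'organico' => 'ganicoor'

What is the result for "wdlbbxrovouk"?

bxrovoukwdlb

The transformation: swap the front and back halves of the string, then move the last 2 characters to the front (rotate right by 2).
Applying that to "wdlbbxrovouk" gives "bxrovoukwdlb".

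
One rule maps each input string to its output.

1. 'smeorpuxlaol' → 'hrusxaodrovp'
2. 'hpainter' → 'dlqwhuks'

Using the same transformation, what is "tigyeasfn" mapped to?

Each output is the input with this applied: shift every letter 3 places forward in the alphabet (wrapping around), then move the first 2 characters to the end (rotate left by 2).
Working it through for "tigyeasfn": intermediate "wljbhdviq", final "jbhdviqwl".

jbhdviqwl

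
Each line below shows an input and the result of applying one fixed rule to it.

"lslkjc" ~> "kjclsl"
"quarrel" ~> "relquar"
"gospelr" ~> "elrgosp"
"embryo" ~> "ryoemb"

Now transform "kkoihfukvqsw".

qswkkoihfukv

What's happening: move the last 3 characters to the front (rotate right by 3).
On "kkoihfukvqsw" that produces "qswkkoihfukv".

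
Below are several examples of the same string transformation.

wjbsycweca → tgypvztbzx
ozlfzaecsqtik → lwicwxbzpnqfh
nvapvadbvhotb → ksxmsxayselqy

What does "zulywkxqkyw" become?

Each output is the input with this applied: shift every letter 3 places backward in the alphabet (wrapping around).
For "zulywkxqkyw" the result is "wrivthunhvt".

wrivthunhvt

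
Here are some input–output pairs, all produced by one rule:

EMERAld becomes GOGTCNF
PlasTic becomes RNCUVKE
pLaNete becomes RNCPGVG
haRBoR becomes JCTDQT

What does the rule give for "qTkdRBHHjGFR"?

SVMFTDJJLIHT

Looking at the pairs, the operation is to shift every letter 2 places forward in the alphabet (wrapping around), then convert every letter to uppercase.
So "qTkdRBHHjGFR" becomes "SVMFTDJJLIHT".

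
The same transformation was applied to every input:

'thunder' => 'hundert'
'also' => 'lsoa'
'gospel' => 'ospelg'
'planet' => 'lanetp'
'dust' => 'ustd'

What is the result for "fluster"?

The transformation: move the first character to the end.
Applying that to "fluster" gives "lusterf".

lusterf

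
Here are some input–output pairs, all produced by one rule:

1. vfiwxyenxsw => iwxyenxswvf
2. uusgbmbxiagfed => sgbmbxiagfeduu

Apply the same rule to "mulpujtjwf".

lpujtjwfmu

In each case the input is transformed by: move the first 2 characters to the end (rotate left by 2).
Applying that to "mulpujtjwf" gives "lpujtjwfmu".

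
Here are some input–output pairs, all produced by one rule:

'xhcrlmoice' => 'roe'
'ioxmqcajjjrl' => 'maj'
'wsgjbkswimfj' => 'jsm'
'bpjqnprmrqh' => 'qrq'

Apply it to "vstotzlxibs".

What's happening: delete the first 3 characters, then keep one character in every 3, starting at position 1 (positions 1st, 4th, 7th, ...).
Doing the same to "vstotzlxibs": "olb".

olb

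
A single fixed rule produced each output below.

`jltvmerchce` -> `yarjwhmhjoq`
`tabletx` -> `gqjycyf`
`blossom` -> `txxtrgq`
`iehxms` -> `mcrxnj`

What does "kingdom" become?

slitrpn

Each output is the input with this applied: shift every letter 5 places forward in the alphabet (wrapping around), then move the first 2 characters to the end (rotate left by 2).
Applying both steps to "kingdom": "pnslitr", then "slitrpn".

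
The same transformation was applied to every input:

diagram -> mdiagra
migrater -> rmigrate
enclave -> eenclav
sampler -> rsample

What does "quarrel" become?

The pattern: move the last character to the front.
For "quarrel" the result is "lquarre".

lquarre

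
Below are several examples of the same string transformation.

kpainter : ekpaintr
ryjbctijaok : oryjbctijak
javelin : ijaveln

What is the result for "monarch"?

cmonarh

The pattern: move the last character to the front, then swap the first and last characters.
Applying both steps to "monarch": "hmonarc", then "cmonarh".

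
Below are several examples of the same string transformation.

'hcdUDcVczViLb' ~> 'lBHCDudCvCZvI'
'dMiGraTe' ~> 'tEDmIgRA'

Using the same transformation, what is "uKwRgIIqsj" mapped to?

SJUkWrGiiQ

Each output is the input with this applied: flip the case of every letter, then move the last 2 characters to the front (rotate right by 2).
For "uKwRgIIqsj", step one produces "UkWrGiiQSJ"; step two turns that into "SJUkWrGiiQ".
(Check on "dMiGraTe": → "DmIgRAtE" → "tEDmIgRA" ✓)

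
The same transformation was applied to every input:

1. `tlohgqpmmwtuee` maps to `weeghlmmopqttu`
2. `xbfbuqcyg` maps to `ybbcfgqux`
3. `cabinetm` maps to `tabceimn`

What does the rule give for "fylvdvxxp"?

ydflpvvxx

In each case the input is transformed by: sort the characters into alphabetical order, then move the last character to the front.
For "fylvdvxxp" the result is "ydflpvvxx".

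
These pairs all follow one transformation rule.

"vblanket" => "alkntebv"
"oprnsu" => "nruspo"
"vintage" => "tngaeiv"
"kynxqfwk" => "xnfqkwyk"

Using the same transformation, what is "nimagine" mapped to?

amigenin

The pattern: swap each adjacent pair of characters (1↔2, 3↔4, ...), then move the first 2 characters to the end (rotate left by 2).
So "nimagine" becomes "amigenin".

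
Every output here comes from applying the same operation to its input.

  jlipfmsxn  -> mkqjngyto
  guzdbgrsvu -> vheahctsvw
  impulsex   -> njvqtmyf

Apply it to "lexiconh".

The transformation: swap each adjacent pair of characters (1↔2, 3↔4, ...), then shift every letter 1 place forward in the alphabet (wrapping around).
Starting from "lexiconh": after the first operation, "elixochn"; after the second, "fmjypdio".

fmjypdio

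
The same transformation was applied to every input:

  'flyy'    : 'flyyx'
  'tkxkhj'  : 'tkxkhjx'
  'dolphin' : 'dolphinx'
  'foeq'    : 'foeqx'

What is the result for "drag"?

dragx

The rule is to append "x".
On "drag" that produces "dragx".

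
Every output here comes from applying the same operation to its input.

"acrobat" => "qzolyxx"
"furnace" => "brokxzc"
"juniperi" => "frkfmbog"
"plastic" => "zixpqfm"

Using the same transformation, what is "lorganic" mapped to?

zlodxkfi

Each output is the input with this applied: swap the first and last characters, then shift every letter 3 places backward in the alphabet (wrapping around).
Starting from "lorganic": after the first operation, "corganil"; after the second, "zlodxkfi".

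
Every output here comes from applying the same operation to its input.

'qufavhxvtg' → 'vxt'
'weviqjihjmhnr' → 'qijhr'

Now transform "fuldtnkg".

The rule is to delete the first 3 characters, then keep every other character starting from the second (positions 2nd, 4th, 6th, ...).
Starting from "fuldtnkg": after the first operation, "dtnkg"; after the second, "tk".

tk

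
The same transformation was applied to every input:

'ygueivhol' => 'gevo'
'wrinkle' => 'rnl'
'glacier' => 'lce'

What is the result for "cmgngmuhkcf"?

The transformation: keep every other character starting from the second (positions 2nd, 4th, 6th, ...).
On "cmgngmuhkcf" that produces "mnmhc".

mnmhc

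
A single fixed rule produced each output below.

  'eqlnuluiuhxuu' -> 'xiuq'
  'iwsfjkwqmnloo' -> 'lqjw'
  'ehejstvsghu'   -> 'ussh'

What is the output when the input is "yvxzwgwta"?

Looking at the pairs, the operation is to keep one character in every 3, starting at position 2 (positions 2nd, 5th, 8th, ...), then reverse the string.
On "yvxzwgwta": the first step gives "vwt", and the second then gives "twv".

twv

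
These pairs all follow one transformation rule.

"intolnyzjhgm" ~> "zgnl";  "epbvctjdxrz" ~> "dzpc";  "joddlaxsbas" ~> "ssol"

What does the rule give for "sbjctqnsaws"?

ssbt

Rule — keep one character in every 3, starting at position 2 (positions 2nd, 5th, 8th, ...), then move the first 2 characters to the end (rotate left by 2).
Working it through for "sbjctqnsaws": intermediate "btss", final "ssbt".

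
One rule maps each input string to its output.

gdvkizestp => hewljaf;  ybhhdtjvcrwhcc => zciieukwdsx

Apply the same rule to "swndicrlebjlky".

Looking at the pairs, the operation is to delete the last 3 characters, then shift every letter 1 place forward in the alphabet (wrapping around).
"swndicrlebjlky" → "swndicrlebj" → "txoejdsmfck".
(Check on "ybhhdtjvcrwhcc": → "ybhhdtjvcrw" → "zciieukwdsx" ✓)

txoejdsmfck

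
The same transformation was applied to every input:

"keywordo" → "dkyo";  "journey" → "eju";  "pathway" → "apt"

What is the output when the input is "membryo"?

ymm

In each case the input is transformed by: move the last 3 characters to the front (rotate right by 3), then keep every other character starting from the second (positions 2nd, 4th, 6th, ...).
On "membryo": the first step gives "ryomemb", and the second then gives "ymm".
(Check on "journey": → "neyjour" → "eju" ✓)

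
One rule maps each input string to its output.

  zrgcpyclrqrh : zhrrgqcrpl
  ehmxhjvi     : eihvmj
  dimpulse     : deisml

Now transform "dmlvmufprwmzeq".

dqmelzvmmwur

Looking at the pairs, the operation is to take characters alternately from the front and the back (1st, last, 2nd, 2nd-last, ...), then delete the last 2 characters.
"dmlvmufprwmzeq" → "dqmelzvmmwur".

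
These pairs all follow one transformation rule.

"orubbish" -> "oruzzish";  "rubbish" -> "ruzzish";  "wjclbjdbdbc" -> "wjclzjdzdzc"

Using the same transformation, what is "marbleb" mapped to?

marzlez

In each case the input is transformed by: replace every "b" with "z".
Applying that to "marbleb" gives "marzlez".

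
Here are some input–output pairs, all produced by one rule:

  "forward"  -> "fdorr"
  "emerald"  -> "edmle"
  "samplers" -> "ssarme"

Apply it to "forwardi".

Rule — take characters alternately from the front and the back (1st, last, 2nd, 2nd-last, ...), then delete the last 2 characters.
"forwardi" → "fiodrrwa" → "fiodrr".

fiodrr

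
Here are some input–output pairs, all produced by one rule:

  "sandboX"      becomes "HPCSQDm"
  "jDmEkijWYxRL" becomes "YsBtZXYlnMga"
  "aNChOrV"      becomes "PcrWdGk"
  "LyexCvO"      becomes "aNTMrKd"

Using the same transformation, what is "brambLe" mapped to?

Looking at the pairs, the operation is to shift every letter 11 places backward in the alphabet (wrapping around), then flip the case of every letter.
For "brambLe", step one produces "qgpbqAt"; step two turns that into "QGPBQaT".
(Check on "LyexCvO": → "AntmRkD" → "aNTMrKd" ✓)

QGPBQaT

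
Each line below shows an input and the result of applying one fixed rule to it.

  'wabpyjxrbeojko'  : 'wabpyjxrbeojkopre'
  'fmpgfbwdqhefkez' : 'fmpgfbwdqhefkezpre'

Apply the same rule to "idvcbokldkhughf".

Looking at the pairs, the operation is to append "pre".
On "idvcbokldkhughf" that produces "idvcbokldkhughfpre".

idvcbokldkhughfpre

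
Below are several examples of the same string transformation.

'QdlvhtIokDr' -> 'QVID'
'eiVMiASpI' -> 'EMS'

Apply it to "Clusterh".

CSR

The transformation: keep one character in every 3, starting at position 1 (positions 1st, 4th, 7th, ...), then convert every letter to uppercase.
Applying that to "Clusterh" gives "CSR".
(Check on "QdlvhtIokDr": → "QvID" → "QVID" ✓)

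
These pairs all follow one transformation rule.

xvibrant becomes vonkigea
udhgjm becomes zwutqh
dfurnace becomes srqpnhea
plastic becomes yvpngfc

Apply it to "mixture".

The pattern: shift every letter 13 places forward in the alphabet (wrapping around) — i.e. ROT13, then sort the characters into reverse alphabetical order.
On "mixture": the first step gives "zvkgher", and the second then gives "zvrkhge".
(Check on "xvibrant": → "kivoenag" → "vonkigea" ✓)

zvrkhge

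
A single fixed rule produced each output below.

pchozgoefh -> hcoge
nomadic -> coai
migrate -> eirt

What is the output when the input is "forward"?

dowr

What's happening: move the last character to the front, then keep every other character starting from the first (positions 1st, 3rd, 5th, ...).
Applying both steps to "forward": "dforwar", then "dowr".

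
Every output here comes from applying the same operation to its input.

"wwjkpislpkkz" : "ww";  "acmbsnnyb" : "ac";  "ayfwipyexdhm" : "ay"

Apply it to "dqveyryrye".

dq

The transformation: keep only the first 2 characters.
Applying that to "dqveyryrye" gives "dq".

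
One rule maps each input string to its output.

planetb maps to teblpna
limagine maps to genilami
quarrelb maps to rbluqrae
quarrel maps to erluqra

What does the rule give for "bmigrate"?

The pattern: swap each adjacent pair of characters (1↔2, 3↔4, ...), then move the last 3 characters to the front (rotate right by 3).
On "bmigrate" that produces "retmbgia".
(Check on "limagine": → "ilamigen" → "genilami" ✓)

retmbgia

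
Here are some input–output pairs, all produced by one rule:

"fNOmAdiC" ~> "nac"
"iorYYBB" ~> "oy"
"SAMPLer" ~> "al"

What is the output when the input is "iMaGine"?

mi

In each case the input is transformed by: keep one character in every 3, starting at position 2 (positions 2nd, 5th, 8th, ...), then convert every letter to lowercase.
On "iMaGine": the first step gives "Mi", and the second then gives "mi".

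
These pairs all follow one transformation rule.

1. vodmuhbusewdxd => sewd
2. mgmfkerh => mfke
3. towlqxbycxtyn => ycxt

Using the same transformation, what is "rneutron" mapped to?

eutr

The transformation: move the last 2 characters to the front (rotate right by 2), then keep only the last 4 characters.
Applying both steps to "rneutron": "onrneutr", then "eutr".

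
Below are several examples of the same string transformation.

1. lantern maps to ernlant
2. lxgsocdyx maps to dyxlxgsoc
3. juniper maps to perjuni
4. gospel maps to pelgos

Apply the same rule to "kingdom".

domking

What's happening: move the last 3 characters to the front (rotate right by 3).
Doing the same to "kingdom": "domking".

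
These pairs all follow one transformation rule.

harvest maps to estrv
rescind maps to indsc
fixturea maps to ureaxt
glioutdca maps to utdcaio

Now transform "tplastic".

sticla

In each case the input is transformed by: delete the first 2 characters, then move the first 2 characters to the end (rotate left by 2).
Starting from "tplastic": after the first operation, "lastic"; after the second, "sticla".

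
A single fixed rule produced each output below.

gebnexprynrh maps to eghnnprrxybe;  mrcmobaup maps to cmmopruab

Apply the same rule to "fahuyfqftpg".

ffghpqtuyaf

Looking at the pairs, the operation is to sort the characters into alphabetical order, then move the first 2 characters to the end (rotate left by 2).
On "fahuyfqftpg" that produces "ffghpqtuyaf".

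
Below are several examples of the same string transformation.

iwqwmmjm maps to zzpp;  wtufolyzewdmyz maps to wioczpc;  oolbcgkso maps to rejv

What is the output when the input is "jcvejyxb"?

fhbe

What's happening: shift every letter 3 places forward in the alphabet (wrapping around), then keep every other character starting from the second (positions 2nd, 4th, 6th, ...).
For "jcvejyxb" the result is "fhbe".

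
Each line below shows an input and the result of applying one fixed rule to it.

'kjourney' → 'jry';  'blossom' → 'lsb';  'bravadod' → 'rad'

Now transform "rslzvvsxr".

Each output is the input with this applied: move the first character to the end, then keep one character in every 3, starting at position 1 (positions 1st, 4th, 7th, ...).
For "rslzvvsxr", step one produces "slzvvsxrr"; step two turns that into "svx".

svx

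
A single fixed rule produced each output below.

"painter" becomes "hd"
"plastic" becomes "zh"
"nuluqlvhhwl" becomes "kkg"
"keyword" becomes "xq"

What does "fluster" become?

The rule is to shift every letter 1 place backward in the alphabet (wrapping around), then keep one character in every 3, starting at position 3 (positions 3rd, 6th, 9th, ...).
Working it through for "fluster": intermediate "ektrsdq", final "td".
(Check on "painter": → "ozhmsdq" → "hd" ✓)

td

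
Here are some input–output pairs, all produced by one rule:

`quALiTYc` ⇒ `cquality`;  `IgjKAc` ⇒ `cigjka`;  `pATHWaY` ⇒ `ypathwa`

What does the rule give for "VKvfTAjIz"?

What's happening: move the last character to the front, then convert every letter to lowercase.
"VKvfTAjIz" → "zVKvfTAjI" → "zvkvftaji".

zvkvftaji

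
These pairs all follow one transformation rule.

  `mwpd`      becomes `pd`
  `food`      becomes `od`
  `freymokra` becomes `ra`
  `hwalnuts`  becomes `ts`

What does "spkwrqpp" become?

pp

Each output is the input with this applied: keep only the last 2 characters.
For "spkwrqpp" the result is "pp".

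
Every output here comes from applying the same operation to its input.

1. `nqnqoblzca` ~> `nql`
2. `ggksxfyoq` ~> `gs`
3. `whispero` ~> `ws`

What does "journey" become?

jr

The pattern: keep one character in every 3, starting at position 1 (positions 1st, 4th, 7th, ...), then delete the last character.
Working it through for "journey": intermediate "jry", final "jr".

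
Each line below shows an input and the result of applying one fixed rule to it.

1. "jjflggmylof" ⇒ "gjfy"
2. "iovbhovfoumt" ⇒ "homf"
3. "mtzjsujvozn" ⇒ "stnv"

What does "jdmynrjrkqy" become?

ndyr

Rule — keep one character in every 3, starting at position 2 (positions 2nd, 5th, 8th, ...), then swap each adjacent pair of characters (1↔2, 3↔4, ...).
On "jdmynrjrkqy": the first step gives "dnry", and the second then gives "ndyr".
(Check on "jjflggmylof": → "jgyf" → "gjfy" ✓)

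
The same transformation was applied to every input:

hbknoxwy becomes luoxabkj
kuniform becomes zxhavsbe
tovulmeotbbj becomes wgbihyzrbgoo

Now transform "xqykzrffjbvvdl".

ykdlxmesswoiiq

Each output is the input with this applied: shift every letter 13 places forward in the alphabet (wrapping around) — i.e. ROT13, then move the last character to the front.
Working it through for "xqykzrffjbvvdl": intermediate "kdlxmesswoiiqy", final "ykdlxmesswoiiq".
(Check on "kuniform": → "xhavsbez" → "zxhavsbe" ✓)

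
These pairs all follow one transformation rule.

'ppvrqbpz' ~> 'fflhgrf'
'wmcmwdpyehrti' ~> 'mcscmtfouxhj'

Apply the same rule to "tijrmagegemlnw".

Each output is the input with this applied: shift every letter 10 places backward in the alphabet (wrapping around), then delete the last character.
Applying that to "tijrmagegemlnw" gives "jyzhcqwuwucbd".

jyzhcqwuwucbd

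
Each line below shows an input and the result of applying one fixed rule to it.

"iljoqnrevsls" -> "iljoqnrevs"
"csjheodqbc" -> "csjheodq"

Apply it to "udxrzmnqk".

udxrzmn

Looking at the pairs, the operation is to delete the last 2 characters.
On "udxrzmnqk" that produces "udxrzmn".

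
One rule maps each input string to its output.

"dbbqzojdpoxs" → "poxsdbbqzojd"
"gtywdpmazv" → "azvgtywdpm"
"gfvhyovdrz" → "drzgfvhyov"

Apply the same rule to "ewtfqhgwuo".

wuoewtfqhg

Each output is the input with this applied: swap the front and back halves of the string, then move the first 2 characters to the end (rotate left by 2).
On "ewtfqhgwuo": the first step gives "hgwuoewtfq", and the second then gives "wuoewtfqhg".
(Check on "gfvhyovdrz": → "ovdrzgfvhy" → "drzgfvhyov" ✓)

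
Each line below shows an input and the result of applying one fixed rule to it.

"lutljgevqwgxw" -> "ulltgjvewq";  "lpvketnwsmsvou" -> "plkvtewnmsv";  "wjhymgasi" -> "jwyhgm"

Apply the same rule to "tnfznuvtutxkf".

ntzfuntvtu

Looking at the pairs, the operation is to swap each adjacent pair of characters (1↔2, 3↔4, ...), then delete the last 3 characters.
"tnfznuvtutxkf" → "ntzfuntvtukxf" → "ntzfuntvtu".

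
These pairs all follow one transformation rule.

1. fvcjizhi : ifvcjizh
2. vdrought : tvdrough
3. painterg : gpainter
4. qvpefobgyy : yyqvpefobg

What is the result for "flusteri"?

ifluster

Rule — move the first 3 characters to the end (rotate left by 3), then swap the front and back halves of the string.
Applying both steps to "flusteri": "steriflu", then "ifluster".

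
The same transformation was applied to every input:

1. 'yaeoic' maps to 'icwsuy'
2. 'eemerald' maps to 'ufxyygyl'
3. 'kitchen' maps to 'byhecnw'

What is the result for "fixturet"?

What's happening: shift every letter 6 places backward in the alphabet (wrapping around), then move the last 3 characters to the front (rotate right by 3).
Doing the same to "fixturet": "lynzcrno".
(Check on "kitchen": → "ecnwbyh" → "byhecnw" ✓)

lynzcrno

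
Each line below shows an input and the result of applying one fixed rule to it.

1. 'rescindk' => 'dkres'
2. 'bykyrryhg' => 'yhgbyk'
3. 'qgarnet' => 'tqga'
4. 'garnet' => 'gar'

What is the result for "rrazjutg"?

tgrra

The rule is to move the first 3 characters to the end (rotate left by 3), then delete the first 3 characters.
For "rrazjutg", step one produces "zjutgrra"; step two turns that into "tgrra".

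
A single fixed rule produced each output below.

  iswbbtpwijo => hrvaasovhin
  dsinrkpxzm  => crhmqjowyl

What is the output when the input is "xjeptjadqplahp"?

widosizcpokzgo

What's happening: shift every letter 1 place backward in the alphabet (wrapping around).
Applying that to "xjeptjadqplahp" gives "widosizcpokzgo".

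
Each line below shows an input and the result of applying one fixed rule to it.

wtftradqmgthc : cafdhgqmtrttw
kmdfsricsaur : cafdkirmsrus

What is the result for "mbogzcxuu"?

The pattern: sort the characters into alphabetical order, then swap each adjacent pair of characters (1↔2, 3↔4, ...).
"mbogzcxuu" → "bcgmouuxz" → "cbmguoxuz".

cbmguoxuz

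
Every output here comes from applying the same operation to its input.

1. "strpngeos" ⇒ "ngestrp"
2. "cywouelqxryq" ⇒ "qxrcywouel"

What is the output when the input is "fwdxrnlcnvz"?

lcnfwdxrn

The pattern: delete the last 2 characters, then move the last 3 characters to the front (rotate right by 3).
Applying both steps to "fwdxrnlcnvz": "fwdxrnlcn", then "lcnfwdxrn".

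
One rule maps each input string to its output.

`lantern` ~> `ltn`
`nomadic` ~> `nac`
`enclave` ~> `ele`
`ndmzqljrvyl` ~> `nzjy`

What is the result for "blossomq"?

The pattern: keep one character in every 3, starting at position 1 (positions 1st, 4th, 7th, ...).
Applying that to "blossomq" gives "bsm".

bsm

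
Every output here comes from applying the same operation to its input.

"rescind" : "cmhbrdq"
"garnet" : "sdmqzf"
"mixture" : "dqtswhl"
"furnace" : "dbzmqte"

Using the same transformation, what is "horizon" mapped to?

What's happening: shift every letter 1 place backward in the alphabet (wrapping around), then reverse the string.
"horizon" → "gnqhynm" → "mnyhqng".

mnyhqng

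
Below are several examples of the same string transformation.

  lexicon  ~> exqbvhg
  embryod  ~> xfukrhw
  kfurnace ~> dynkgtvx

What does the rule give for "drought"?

wkhnzam

Looking at the pairs, the operation is to shift every letter 7 places backward in the alphabet (wrapping around).
On "drought" that produces "wkhnzam".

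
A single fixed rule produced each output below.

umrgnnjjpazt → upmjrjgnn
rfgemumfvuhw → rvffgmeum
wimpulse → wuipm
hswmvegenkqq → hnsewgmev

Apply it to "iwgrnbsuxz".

iswbgnr

Each output is the input with this applied: delete the last 3 characters, then take characters alternately from the front and the back (1st, last, 2nd, 2nd-last, ...).
Doing the same to "iwgrnbsuxz": "iswbgnr".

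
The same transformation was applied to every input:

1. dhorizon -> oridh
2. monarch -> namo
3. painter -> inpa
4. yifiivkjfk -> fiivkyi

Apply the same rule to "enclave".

Rule — delete the last 3 characters, then move the first 2 characters to the end (rotate left by 2).
On "enclave": the first step gives "encl", and the second then gives "clen".
(Check on "dhorizon": → "dhori" → "oridh" ✓)

clen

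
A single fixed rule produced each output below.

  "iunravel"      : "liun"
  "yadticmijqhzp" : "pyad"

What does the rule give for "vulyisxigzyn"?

In each case the input is transformed by: move the last character to the front, then keep only the first 4 characters.
For "vulyisxigzyn", step one produces "nvulyisxigzy"; step two turns that into "nvul".

nvul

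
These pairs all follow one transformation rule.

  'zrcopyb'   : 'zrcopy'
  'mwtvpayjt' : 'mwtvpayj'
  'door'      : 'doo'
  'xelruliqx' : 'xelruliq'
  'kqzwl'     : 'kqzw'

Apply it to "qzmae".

What's happening: delete the last character.
Applying that to "qzmae" gives "qzma".

qzma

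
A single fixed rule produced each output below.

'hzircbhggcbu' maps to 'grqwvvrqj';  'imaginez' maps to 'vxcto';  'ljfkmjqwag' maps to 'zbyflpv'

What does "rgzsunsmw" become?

hjchbl

The pattern: shift every letter 11 places backward in the alphabet (wrapping around), then delete the first 3 characters.
On "rgzsunsmw": the first step gives "gvohjchbl", and the second then gives "hjchbl".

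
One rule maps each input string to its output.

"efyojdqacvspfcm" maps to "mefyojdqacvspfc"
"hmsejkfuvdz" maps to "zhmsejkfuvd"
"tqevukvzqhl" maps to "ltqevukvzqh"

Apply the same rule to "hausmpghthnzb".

bhausmpghthnz

Looking at the pairs, the operation is to move the last character to the front.
So "hausmpghthnzb" becomes "bhausmpghthnz".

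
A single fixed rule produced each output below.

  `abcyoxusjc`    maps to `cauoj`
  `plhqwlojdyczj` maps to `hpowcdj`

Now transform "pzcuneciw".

The rule is to keep every other character starting from the first (positions 1st, 3rd, 5th, ...), then swap each adjacent pair of characters (1↔2, 3↔4, ...).
Starting from "pzcuneciw": after the first operation, "pcncw"; after the second, "cpcnw".
(Check on "plhqwlojdyczj": → "phwodcj" → "hpowcdj" ✓)

cpcnw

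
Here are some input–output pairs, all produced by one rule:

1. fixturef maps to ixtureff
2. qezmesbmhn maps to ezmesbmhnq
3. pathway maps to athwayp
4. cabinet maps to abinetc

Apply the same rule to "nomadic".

In each case the input is transformed by: move the first character to the end.
"nomadic" → "omadicn".

omadicn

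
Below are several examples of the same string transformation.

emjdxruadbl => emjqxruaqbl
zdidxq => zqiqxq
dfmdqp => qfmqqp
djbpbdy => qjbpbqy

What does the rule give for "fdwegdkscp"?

fqwegqkscp

Looking at the pairs, the operation is to replace every "d" with "q".
So "fdwegdkscp" becomes "fqwegqkscp".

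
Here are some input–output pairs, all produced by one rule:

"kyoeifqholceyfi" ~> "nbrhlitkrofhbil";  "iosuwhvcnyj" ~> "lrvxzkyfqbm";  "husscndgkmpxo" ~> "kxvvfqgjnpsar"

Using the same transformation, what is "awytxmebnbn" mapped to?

The transformation: shift every letter 3 places forward in the alphabet (wrapping around).
For "awytxmebnbn" the result is "dzbwapheqeq".

dzbwapheqeq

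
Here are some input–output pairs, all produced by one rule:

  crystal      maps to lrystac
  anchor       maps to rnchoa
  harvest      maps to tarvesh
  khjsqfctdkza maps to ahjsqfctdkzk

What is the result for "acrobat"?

tcrobaa

Rule — swap the first and last characters.
So "acrobat" becomes "tcrobaa".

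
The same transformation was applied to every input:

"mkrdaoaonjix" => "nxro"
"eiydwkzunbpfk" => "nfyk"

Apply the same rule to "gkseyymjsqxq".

sqsy

In each case the input is transformed by: keep one character in every 3, starting at position 3 (positions 3rd, 6th, 9th, ...), then move the first 2 characters to the end (rotate left by 2).
For "gkseyymjsqxq", step one produces "sysq"; step two turns that into "sqsy".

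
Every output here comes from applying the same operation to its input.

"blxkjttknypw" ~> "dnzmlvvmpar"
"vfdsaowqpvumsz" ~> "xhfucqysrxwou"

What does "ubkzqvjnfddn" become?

The transformation: shift every letter 2 places forward in the alphabet (wrapping around), then delete the last character.
For "ubkzqvjnfddn", step one produces "wdmbsxlphffp"; step two turns that into "wdmbsxlphff".

wdmbsxlphff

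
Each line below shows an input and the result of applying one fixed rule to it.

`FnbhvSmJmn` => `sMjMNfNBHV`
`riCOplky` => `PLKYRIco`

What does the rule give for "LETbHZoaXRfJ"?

OAxrFjletBhz

Each output is the input with this applied: swap the front and back halves of the string, then flip the case of every letter.
On "LETbHZoaXRfJ": the first step gives "oaXRfJLETbHZ", and the second then gives "OAxrFjletBhz".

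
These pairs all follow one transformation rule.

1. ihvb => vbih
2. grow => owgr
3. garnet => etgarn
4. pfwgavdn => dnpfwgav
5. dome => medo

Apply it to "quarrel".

elquarr

In each case the input is transformed by: move the last 2 characters to the front (rotate right by 2).
"quarrel" → "elquarr".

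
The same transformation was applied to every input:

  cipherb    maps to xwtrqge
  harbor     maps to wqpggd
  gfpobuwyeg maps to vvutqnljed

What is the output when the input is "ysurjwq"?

ynljhgf

What's happening: shift every letter 11 places backward in the alphabet (wrapping around), then sort the characters into reverse alphabetical order.
Doing the same to "ysurjwq": "ynljhgf".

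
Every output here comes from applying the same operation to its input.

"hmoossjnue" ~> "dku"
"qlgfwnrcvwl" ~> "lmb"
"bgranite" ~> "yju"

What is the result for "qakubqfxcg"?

nsw

In each case the input is transformed by: shift every letter 10 places backward in the alphabet (wrapping around), then keep only the last 3 characters.
Working it through for "qakubqfxcg": intermediate "gqakrgvnsw", final "nsw".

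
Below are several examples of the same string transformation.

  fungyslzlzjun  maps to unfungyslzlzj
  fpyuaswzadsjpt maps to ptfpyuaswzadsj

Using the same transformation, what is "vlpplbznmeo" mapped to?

eovlpplbznm

In each case the input is transformed by: move the last 2 characters to the front (rotate right by 2).
"vlpplbznmeo" → "eovlpplbznm".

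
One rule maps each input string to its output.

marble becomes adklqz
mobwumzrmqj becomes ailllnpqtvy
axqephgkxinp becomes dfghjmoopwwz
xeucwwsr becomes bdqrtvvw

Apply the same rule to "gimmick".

The rule is to shift every letter 1 place backward in the alphabet (wrapping around), then sort the characters into alphabetical order.
Working it through for "gimmick": intermediate "fhllhbj", final "bfhhjll".

bfhhjll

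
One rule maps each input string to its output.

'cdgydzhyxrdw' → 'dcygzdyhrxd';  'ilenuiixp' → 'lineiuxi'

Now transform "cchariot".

In each case the input is transformed by: delete the last character, then swap each adjacent pair of characters (1↔2, 3↔4, ...).
For "cchariot", step one produces "cchario"; step two turns that into "ccahiro".

ccahiro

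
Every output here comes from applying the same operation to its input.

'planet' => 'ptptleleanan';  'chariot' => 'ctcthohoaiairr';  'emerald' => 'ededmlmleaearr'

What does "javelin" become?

The rule is to double every character, then take characters alternately from the front and the back (1st, last, 2nd, 2nd-last, ...).
Starting from "javelin": after the first operation, "jjaavveelliinn"; after the second, "jnjnaiaivlvlee".

jnjnaiaivlvlee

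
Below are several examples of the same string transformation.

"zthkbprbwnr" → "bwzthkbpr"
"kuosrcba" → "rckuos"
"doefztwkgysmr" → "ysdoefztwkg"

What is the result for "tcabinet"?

intcab

The pattern: delete the last 2 characters, then move the last 2 characters to the front (rotate right by 2).
Doing the same to "tcabinet": "intcab".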